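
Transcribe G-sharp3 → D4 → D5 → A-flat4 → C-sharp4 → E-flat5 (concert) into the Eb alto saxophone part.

The Eb alto saxophone sounds a major sixth below written, so the written part must be a major sixth above concert — transpose each note up.
G#3 to E#4
D4 to B4
D5 to B5
Ab4 to F5
C#4 to A#4
Eb5 to C6

E#4 B4 B5 F5 A#4 C6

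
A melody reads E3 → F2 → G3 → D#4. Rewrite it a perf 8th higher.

E3: an octave up reaches E, and 12 semitones makes it E4.
F2: an octave up reaches F, and 12 semitones makes it F3.
G3 up a perfect octave is G4.
D#4 up a perfect octave is D#5.

E4 F3 G4 D#5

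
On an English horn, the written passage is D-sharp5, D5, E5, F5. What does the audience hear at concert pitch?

G#4 G4 A4 Bb4

Written C4 on the English horn sounds as F3, a perfect fifth lower; apply that shift to every note.
D#5 to G#4
D5 to G4
E5 to A4
F5 to Bb4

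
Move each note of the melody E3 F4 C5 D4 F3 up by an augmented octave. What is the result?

E3 becomes E#4
F4 becomes F#5
C5 becomes C#6
D4 becomes D#5
F3 becomes F#4

E#4 F#5 C#6 D#5 F#4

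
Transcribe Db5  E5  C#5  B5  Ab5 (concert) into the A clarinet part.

Fb5 G5 E5 D6 Cb6

The A clarinet sounds a minor third below written, so the written part must be a minor third above concert — transpose each note up.
Db5 → Fb5
E5 → G5
C#5 → E5
B5 → D6
Ab5 → Cb6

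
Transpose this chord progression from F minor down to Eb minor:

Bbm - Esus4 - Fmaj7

F minor down to Eb minor is a major second; each chord root moves by that interval while the quality stays the same.
Bbm: root Bb down a major second → Ab, giving Abm.
Esus4: root E down a major second → D, giving Dsus4.
Fmaj7: root F down a major second → Eb, giving Ebmaj7.

Abm Dsus4 Ebmaj7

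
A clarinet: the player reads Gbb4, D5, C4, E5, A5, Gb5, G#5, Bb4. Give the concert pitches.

The A clarinet sounds a minor third below written, so transpose each written note down a minor third.
Gbb4 → Ebb4
D5 → B4
C4 → A3
E5 → C#5
A5 → F#5
Gb5 → Eb5
G#5 → E#5
Bb4 → G4

Ebb4 B4 A3 C#5 F#5 Eb5 E#5 G4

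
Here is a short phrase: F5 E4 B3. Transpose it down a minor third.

F5 -> D5
E4 -> C#4
B3 -> G#3

D5 C#4 G#3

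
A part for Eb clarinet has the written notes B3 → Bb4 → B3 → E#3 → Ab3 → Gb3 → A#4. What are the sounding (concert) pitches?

Written C4 on the Eb clarinet sounds as Eb4, a minor third higher; apply that shift to every note.
B3 -> D4
Bb4 -> Db5
B3 -> D4
E#3 -> G#3
Ab3 -> Cb4
Gb3 -> Bbb3
A#4 -> C#5

D4 Db5 D4 G#3 Cb4 Bbb3 C#5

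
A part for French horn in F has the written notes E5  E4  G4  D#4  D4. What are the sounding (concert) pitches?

A4 A3 C4 G#3 G3

The French horn in F sounds a perfect fifth below written, so transpose each written note down a perfect fifth.
E5 -> A4
E4 -> A3
G4 -> C4
D#4 -> G#3
D4 -> G3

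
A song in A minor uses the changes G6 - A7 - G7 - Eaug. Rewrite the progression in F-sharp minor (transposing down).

A minor down to F-sharp minor is a minor third; each chord root moves by that interval while the quality stays the same.
G6: root G down a minor third → E, giving E6.
A7: root A down a minor third → F#, giving F#7.
G7: root G down a minor third → E, giving E7.
Eaug: root E down a minor third → C#, giving C#aug.

E6 F#7 E7 C#aug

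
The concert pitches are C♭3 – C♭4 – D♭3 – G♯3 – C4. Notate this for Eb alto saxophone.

Written C4 sounds as Eb3 on the Eb alto saxophone, so concert pitches are written a major sixth up.
Cb3 to Ab3
Cb4 to Ab4
Db3 to Bb3
G#3 to E#4
C4 to A4

Ab3 Ab4 Bb3 E#4 A4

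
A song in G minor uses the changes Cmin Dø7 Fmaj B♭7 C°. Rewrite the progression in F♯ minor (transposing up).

Bmin C#ø7 Emaj A7 B°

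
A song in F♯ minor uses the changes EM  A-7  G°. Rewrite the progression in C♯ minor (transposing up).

BM E-7 D°

F♯ minor up to C♯ minor is a perfect fifth; each chord root moves by that interval while the quality stays the same.
EM: root E up a perfect fifth → B, giving BM.
A-7: root A up a perfect fifth → E, giving E-7.
G°: root G up a perfect fifth → D, giving D°.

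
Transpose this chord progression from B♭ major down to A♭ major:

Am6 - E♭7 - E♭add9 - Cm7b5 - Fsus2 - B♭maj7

B♭ major down to A♭ major is a major second; each chord root moves by that interval while the quality stays the same.
Am6: root A down a major second → G, giving Gm6.
E♭7: root E♭ down a major second → Db, giving Db7.
E♭add9: root E♭ down a major second → Db, giving Dbadd9.
Cm7b5: root C down a major second → Bb, giving Bbm7b5.
Fsus2: root F down a major second → Eb, giving Ebsus2.
B♭maj7: root B♭ down a major second → Ab, giving Abmaj7.

Gm6 Db7 Dbadd9 Bbm7b5 Ebsus2 Abmaj7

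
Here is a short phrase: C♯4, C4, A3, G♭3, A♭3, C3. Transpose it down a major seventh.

C#4 → D3
C4 → Db3
A3 → Bb2
Gb3 → Abb2
Ab3 → Bbb2
C3 → Db2

D3 Db3 Bb2 Abb2 Bbb2 Db2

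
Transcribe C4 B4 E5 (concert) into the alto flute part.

Written C4 sounds as G3 on the alto flute, so concert pitches are written a perfect fourth up.
C4 to F4
B4 to E5
E5 to A5

F4 E5 A5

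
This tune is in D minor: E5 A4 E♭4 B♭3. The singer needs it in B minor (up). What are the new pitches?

From D up to B is a major sixth; apply that to each pitch.
E5 -> C#6
A4 -> F#5
Eb4 -> C5
Bb3 -> G4

C#6 F#5 C5 G4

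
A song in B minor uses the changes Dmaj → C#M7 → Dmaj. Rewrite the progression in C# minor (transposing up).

B minor up to C# minor is a major second; each chord root moves by that interval while the quality stays the same.
Dmaj: root D up a major second → E, giving Emaj.
C#M7: root C# up a major second → D#, giving D#M7.
Dmaj: root D up a major second → E, giving Emaj.

Emaj D#M7 Emaj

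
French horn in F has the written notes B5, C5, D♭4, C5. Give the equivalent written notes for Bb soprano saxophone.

F#5 G4 Ab3 G4

First find concert pitch: the French horn in F sounds a perfect fifth below written, so B5 C5 D♭4 C5 sounds E5 F4 Gb3 F4.
Then write for Bb soprano saxophone: it sounds a major second below written, so the part must be a major second above concert.
E5 → F#5
F4 → G4
Gb3 → Ab3
F4 → G4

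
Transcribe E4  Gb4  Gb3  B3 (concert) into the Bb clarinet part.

The Bb clarinet sounds a major second below written, so the written part must be a major second above concert — transpose each note up.
E4 → F#4
Gb4 → Ab4
Gb3 → Ab3
B3 → C#4

F#4 Ab4 Ab3 C#4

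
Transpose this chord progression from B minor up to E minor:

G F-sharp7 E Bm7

C B7 A Em7

B minor up to E minor is a perfect fourth; each chord root moves by that interval while the quality stays the same.
G: root G up a perfect fourth → C, giving C.
F-sharp7: root F-sharp up a perfect fourth → B, giving B7.
E: root E up a perfect fourth → A, giving A.
Bm7: root B up a perfect fourth → E, giving Em7.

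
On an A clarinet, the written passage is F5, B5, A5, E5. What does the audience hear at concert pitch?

D5 G#5 F#5 C#5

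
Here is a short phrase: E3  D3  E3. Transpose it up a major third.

E3: a third up reaches G, and 4 semitones makes it G#3.
D3 up a major third is F#3.
E3: a third up reaches G, and 4 semitones makes it G#3.

G#3 F#3 G#3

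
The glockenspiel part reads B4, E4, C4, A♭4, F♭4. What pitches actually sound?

Written C4 on the glockenspiel sounds as C6, a perfect fifteenth higher; apply that shift to every note.
B4 -> B6
E4 -> E6
C4 -> C6
Ab4 -> Ab6
Fb4 -> Fb6

B6 E6 C6 Ab6 Fb6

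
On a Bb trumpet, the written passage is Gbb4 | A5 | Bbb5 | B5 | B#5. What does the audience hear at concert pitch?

Fbb4 G5 Abb5 A5 A#5

Written C4 on the Bb trumpet sounds as Bb3, a major second lower; apply that shift to every note.
Gbb4 → Fbb4
A5 → G5
Bbb5 → Abb5
B5 → A5
B#5 → A#5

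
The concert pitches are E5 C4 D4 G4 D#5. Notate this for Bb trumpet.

F#5 D4 E4 A4 E#5

Written C4 sounds as Bb3 on the Bb trumpet, so concert pitches are written a major second up.
E5 to F#5
C4 to D4
D4 to E4
G4 to A4
D#5 to E#5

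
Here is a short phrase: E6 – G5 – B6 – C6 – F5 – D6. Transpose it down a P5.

E6: a fifth down reaches A, and 7 semitones makes it A5.
G5 down a perfect fifth is C5.
A perfect fifth down from B6 gives E6.
C6 down a perfect fifth is F5.
A perfect fifth down from F5 gives Bb4.
D6 down a perfect fifth is G5.

A5 C5 E6 F5 Bb4 G5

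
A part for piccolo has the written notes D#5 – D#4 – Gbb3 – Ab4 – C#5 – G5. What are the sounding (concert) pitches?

The piccolo sounds a perfect octave above written, so transpose each written note up a perfect octave.
D#5 -> D#6
D#4 -> D#5
Gbb3 -> Gbb4
Ab4 -> Ab5
C#5 -> C#6
G5 -> G6

D#6 D#5 Gbb4 Ab5 C#6 G6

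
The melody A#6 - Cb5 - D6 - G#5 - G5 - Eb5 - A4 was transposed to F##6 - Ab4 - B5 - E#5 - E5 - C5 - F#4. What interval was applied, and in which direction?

down a minor third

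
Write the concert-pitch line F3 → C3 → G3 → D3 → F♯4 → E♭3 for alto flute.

Bb3 F3 C4 G3 B4 Ab3

The alto flute sounds a perfect fourth below written, so the written part must be a perfect fourth above concert — transpose each note up.
F3 to Bb3
C3 to F3
G3 to C4
D3 to G3
F#4 to B4
Eb3 to Ab3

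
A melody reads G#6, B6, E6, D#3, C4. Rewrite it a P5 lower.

C#6 E6 A5 G#2 F3

G#6 gives C#6
B6 gives E6
E6 gives A5
D#3 gives G#2
C4 gives F3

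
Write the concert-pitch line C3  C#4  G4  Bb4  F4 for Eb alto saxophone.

Written C4 sounds as Eb3 on the Eb alto saxophone, so concert pitches are written a major sixth up.
C3 becomes A3
C#4 becomes A#4
G4 becomes E5
Bb4 becomes G5
F4 becomes D5

A3 A#4 E5 G5 D5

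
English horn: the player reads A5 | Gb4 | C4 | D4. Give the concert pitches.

Written C4 on the English horn sounds as F3, a perfect fifth lower; apply that shift to every note.
A5 -> D5
Gb4 -> Cb4
C4 -> F3
D4 -> G3

D5 Cb4 F3 G3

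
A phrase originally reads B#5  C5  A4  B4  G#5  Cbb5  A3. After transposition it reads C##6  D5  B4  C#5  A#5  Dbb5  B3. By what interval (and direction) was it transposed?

up a major second

From B#5 to C##6 is 2 letter names — a second of some quality.
B#5 to C##6 is 2 semitones, which makes it a major second; the second version is higher, so the direction is up.
Checking another pair — A3 → B3 — gives the same interval.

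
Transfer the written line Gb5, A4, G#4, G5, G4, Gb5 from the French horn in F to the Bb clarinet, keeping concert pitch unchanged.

Db5 E4 D#4 D5 D4 Db5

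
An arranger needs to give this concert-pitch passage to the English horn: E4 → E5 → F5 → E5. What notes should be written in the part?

B4 B5 C6 B5

The English horn sounds a perfect fifth below written, so the written part must be a perfect fifth above concert — transpose each note up.
E4 -> B4
E5 -> B5
F5 -> C6
E5 -> B5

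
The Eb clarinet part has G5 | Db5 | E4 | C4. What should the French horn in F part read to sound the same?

First find concert pitch: the Eb clarinet sounds a minor third above written, so G5 Db5 E4 C4 sounds Bb5 Fb5 G4 Eb4.
Then write for French horn in F: it sounds a perfect fifth below written, so the part must be a perfect fifth above concert.
Bb5 → F6
Fb5 → Cb6
G4 → D5
Eb4 → Bb4

F6 Cb6 D5 Bb4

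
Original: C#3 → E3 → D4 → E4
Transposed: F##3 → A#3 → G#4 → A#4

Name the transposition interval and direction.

up an augmented fourth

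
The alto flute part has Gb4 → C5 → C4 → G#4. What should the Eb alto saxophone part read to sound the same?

Bb4 E5 E4 B#4

First find concert pitch: the alto flute sounds a perfect fourth below written, so Gb4 C5 C4 G#4 sounds Db4 G4 G3 D#4.
Then write for Eb alto saxophone: it sounds a major sixth below written, so the part must be a major sixth above concert.
Db4 → Bb4
G4 → E5
G3 → E4
D#4 → B#4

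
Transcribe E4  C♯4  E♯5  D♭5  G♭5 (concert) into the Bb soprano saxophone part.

F#4 D#4 F##5 Eb5 Ab5

Written C4 sounds as Bb3 on the Bb soprano saxophone, so concert pitches are written a major second up.
E4 → F#4
C#4 → D#4
E#5 → F##5
Db5 → Eb5
Gb5 → Ab5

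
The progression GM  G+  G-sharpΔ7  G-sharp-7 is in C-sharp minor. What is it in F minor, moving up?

CbM Cb+ CΔ7 C-7

C-sharp minor up to F minor is a diminished fourth; each chord root moves by that interval while the quality stays the same.
GM: root G up a diminished fourth → Cb, giving CbM.
G+: root G up a diminished fourth → Cb, giving Cb+.
G-sharpΔ7: root G-sharp up a diminished fourth → C, giving CΔ7.
G-sharp-7: root G-sharp up a diminished fourth → C, giving C-7.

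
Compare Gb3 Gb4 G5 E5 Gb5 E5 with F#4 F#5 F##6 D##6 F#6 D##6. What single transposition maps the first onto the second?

up an augmented seventh

Take the first pair: Gb3 → F#4. G to F spans 7 letter names, so the interval is some kind of seventh.
Gb3 to F#4 is 12 semitones, which makes it an augmented seventh; the second version is higher, so the direction is up.
Checking another pair — E5 → D##6 — gives the same interval.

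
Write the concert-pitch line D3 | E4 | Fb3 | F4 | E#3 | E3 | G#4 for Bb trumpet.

E3 F#4 Gb3 G4 F##3 F#3 A#4

Written C4 sounds as Bb3 on the Bb trumpet, so concert pitches are written a major second up.
D3 becomes E3
E4 becomes F#4
Fb3 becomes Gb3
F4 becomes G4
E#3 becomes F##3
E3 becomes F#3
G#4 becomes A#4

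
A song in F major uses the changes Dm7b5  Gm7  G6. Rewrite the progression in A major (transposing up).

F major up to A major is a major third; each chord root moves by that interval while the quality stays the same.
Dm7b5: root D up a major third → F#, giving F#m7b5.
Gm7: root G up a major third → B, giving Bm7.
G6: root G up a major third → B, giving B6.

F#m7b5 Bm7 B6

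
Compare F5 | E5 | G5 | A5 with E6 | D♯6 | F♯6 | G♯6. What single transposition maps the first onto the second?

Take the first pair: F5 → E6. F to E spans 7 letter names, so the interval is some kind of seventh.
F5 to E6 is 11 semitones, which makes it a major seventh; the second version is higher, so the direction is up.
Checking another pair — A5 → G#6 — gives the same interval.

up a major seventh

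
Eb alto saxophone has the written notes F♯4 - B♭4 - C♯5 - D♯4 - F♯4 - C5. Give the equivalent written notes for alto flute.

D4 Gb4 A4 B3 D4 Ab4

First find concert pitch: the Eb alto saxophone sounds a major sixth below written, so F♯4 B♭4 C♯5 D♯4 F♯4 C5 sounds A3 Db4 E4 F#3 A3 Eb4.
Then write for alto flute: it sounds a perfect fourth below written, so the part must be a perfect fourth above concert.
A3 → D4
Db4 → Gb4
E4 → A4
F#3 → B3
A3 → D4
Eb4 → Ab4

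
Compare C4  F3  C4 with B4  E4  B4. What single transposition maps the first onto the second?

up a major seventh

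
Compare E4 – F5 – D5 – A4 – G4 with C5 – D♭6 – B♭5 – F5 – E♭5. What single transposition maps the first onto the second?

up a minor sixth

Take the first pair: E4 → C5. E to C spans 6 letter names, so the interval is some kind of sixth.
E4 to C5 is 8 semitones, which makes it a minor sixth; the second version is higher, so the direction is up.
Checking another pair — G4 → Eb5 — gives the same interval.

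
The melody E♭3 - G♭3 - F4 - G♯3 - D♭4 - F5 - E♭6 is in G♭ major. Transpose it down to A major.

G♭ major to A major down is a diminished seventh, so every note moves down by that interval.
Eb3 becomes F#2
Gb3 becomes A2
F4 becomes G#3
G#3 becomes A##2
Db4 becomes E3
F5 becomes G#4
Eb6 becomes F#5

F#2 A2 G#3 A##2 E3 G#4 F#5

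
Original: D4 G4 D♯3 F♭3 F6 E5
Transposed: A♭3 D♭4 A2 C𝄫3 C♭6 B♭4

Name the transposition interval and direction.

From D4 to Ab3 is 4 letter names — a fourth of some quality.
Ab3 to D4 is 6 semitones, which makes it an augmented fourth; the second version is lower, so the direction is down.
Checking another pair — E5 → Bb4 — gives the same interval.

down an augmented fourth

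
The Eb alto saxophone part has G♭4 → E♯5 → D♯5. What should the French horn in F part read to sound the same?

First find concert pitch: the Eb alto saxophone sounds a major sixth below written, so G♭4 E♯5 D♯5 sounds Bbb3 G#4 F#4.
Then write for French horn in F: it sounds a perfect fifth below written, so the part must be a perfect fifth above concert.
Bbb3 → Fb4
G#4 → D#5
F#4 → C#5

Fb4 D#5 C#5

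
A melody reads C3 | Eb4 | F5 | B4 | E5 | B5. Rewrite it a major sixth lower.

Eb2 Gb3 Ab4 D4 G4 D5

C3 -> Eb2
Eb4 -> Gb3
F5 -> Ab4
B4 -> D4
E5 -> G4
B5 -> D5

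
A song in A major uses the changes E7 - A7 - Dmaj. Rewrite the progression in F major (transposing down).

A major down to F major is a major third; each chord root moves by that interval while the quality stays the same.
E7: root E down a major third → C, giving C7.
A7: root A down a major third → F, giving F7.
Dmaj: root D down a major third → Bb, giving Bbmaj.

C7 F7 Bbmaj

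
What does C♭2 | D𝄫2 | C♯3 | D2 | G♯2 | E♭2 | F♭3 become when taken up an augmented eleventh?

Cb2 gives F3
Dbb2 gives Gb3
C#3 gives F##4
D2 gives G#3
G#2 gives C##4
Eb2 gives A3
Fb3 gives Bb4

F3 Gb3 F##4 G#3 C##4 A3 Bb4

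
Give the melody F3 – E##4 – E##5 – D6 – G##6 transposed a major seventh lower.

F3 to Gb2
E##4 to F##3
E##5 to F##4
D6 to Eb5
G##6 to A#5

Gb2 F##3 F##4 Eb5 A#5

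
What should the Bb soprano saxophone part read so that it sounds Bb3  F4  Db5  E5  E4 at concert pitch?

The Bb soprano saxophone sounds a major second below written, so the written part must be a major second above concert — transpose each note up.
Bb3 → C4
F4 → G4
Db5 → Eb5
E5 → F#5
E4 → F#4

C4 G4 Eb5 F#5 F#4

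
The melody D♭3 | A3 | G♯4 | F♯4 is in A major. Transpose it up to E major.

Ab3 E4 D#5 C#5

From A up to E is a perfect fifth; apply that to each pitch.
Db3 becomes Ab3
A3 becomes E4
G#4 becomes D#5
F#4 becomes C#5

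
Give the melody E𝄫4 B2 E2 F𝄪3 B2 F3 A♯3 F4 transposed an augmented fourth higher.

Ebb4: a fourth up reaches A, and 6 semitones makes it Ab4.
B2: a fourth up reaches E, and 6 semitones makes it E#3.
E2 up an augmented fourth is A#2.
F##3 up an augmented fourth is B##3.
An augmented fourth up from B2 gives E#3.
An augmented fourth up from F3 gives B3.
A#3: a fourth up reaches D, and 6 semitones makes it D##4.
F4: a fourth up reaches B, and 6 semitones makes it B4.

Ab4 E#3 A#2 B##3 E#3 B3 D##4 B4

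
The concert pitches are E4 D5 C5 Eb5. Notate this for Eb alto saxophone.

Written C4 sounds as Eb3 on the Eb alto saxophone, so concert pitches are written a major sixth up.
E4 → C#5
D5 → B5
C5 → A5
Eb5 → C6

C#5 B5 A5 C6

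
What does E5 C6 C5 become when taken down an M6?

G4 Eb5 Eb4

A major sixth down from E5 gives G4.
C6: a sixth down reaches E, and 9 semitones makes it Eb5.
C5: a sixth down reaches E, and 9 semitones makes it Eb4.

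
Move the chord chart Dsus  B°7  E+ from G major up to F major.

Csus A°7 D+

G major up to F major is a minor seventh; each chord root moves by that interval while the quality stays the same.
Dsus: root D up a minor seventh → C, giving Csus.
B°7: root B up a minor seventh → A, giving A°7.
E+: root E up a minor seventh → D, giving D+.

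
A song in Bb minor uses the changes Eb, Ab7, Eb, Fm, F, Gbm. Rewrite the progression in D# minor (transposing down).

G# C#7 G# A#m A# Bm

Bb minor down to D# minor is a diminished sixth; each chord root moves by that interval while the quality stays the same.
Eb: root Eb down a diminished sixth → G#, giving G#.
Ab7: root Ab down a diminished sixth → C#, giving C#7.
Eb: root Eb down a diminished sixth → G#, giving G#.
Fm: root F down a diminished sixth → A#, giving A#m.
F: root F down a diminished sixth → A#, giving A#.
Gbm: root Gb down a diminished sixth → B, giving Bm.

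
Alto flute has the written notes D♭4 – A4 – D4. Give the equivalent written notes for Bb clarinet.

Bb3 F#4 B3

First find concert pitch: the alto flute sounds a perfect fourth below written, so D♭4 A4 D4 sounds Ab3 E4 A3.
Then write for Bb clarinet: it sounds a major second below written, so the part must be a major second above concert.
Ab3 → Bb3
E4 → F#4
A3 → B3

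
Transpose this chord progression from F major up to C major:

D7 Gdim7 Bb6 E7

A7 Ddim7 F6 B7

F major up to C major is a perfect fifth; each chord root moves by that interval while the quality stays the same.
D7: root D up a perfect fifth → A, giving A7.
Gdim7: root G up a perfect fifth → D, giving Ddim7.
Bb6: root Bb up a perfect fifth → F, giving F6.
E7: root E up a perfect fifth → B, giving B7.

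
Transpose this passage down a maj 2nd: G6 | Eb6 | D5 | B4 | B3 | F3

F6 Db6 C5 A4 A3 Eb3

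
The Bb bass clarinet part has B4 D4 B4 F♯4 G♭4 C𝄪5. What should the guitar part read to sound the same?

A4 C4 A4 E4 Fb4 B#4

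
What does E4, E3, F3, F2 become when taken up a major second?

F#4 F#3 G3 G2

E4 up a major second is F#4.
E3: a second up reaches F, and 2 semitones makes it F#3.
F3: a second up reaches G, and 2 semitones makes it G3.
A major second up from F2 gives G2.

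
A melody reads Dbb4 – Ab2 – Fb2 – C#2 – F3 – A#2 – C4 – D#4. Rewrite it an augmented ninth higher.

Eb5 B3 G3 D##3 G#4 B##3 D#5 E##5

Dbb4 -> Eb5
Ab2 -> B3
Fb2 -> G3
C#2 -> D##3
F3 -> G#4
A#2 -> B##3
C4 -> D#5
D#4 -> E##5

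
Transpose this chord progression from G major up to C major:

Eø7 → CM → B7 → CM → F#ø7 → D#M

Aø7 FM E7 FM Bø7 G#M

G major up to C major is a perfect fourth; each chord root moves by that interval while the quality stays the same.
Eø7: root E up a perfect fourth → A, giving Aø7.
CM: root C up a perfect fourth → F, giving FM.
B7: root B up a perfect fourth → E, giving E7.
CM: root C up a perfect fourth → F, giving FM.
F#ø7: root F# up a perfect fourth → B, giving Bø7.
D#M: root D# up a perfect fourth → G#, giving G#M.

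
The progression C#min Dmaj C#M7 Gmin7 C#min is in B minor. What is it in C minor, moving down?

B minor down to C minor is a major seventh; each chord root moves by that interval while the quality stays the same.
C#min: root C# down a major seventh → D, giving Dmin.
Dmaj: root D down a major seventh → Eb, giving Ebmaj.
C#M7: root C# down a major seventh → D, giving DM7.
Gmin7: root G down a major seventh → Ab, giving Abmin7.
C#min: root C# down a major seventh → D, giving Dmin.

Dmin Ebmaj DM7 Abmin7 Dmin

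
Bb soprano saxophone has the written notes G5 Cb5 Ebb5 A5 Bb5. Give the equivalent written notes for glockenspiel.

F3 Bbb2 Dbb3 G3 Ab3

First find concert pitch: the Bb soprano saxophone sounds a major second below written, so G5 Cb5 Ebb5 A5 Bb5 sounds F5 Bbb4 Dbb5 G5 Ab5.
Then write for glockenspiel: it sounds a perfect fifteenth above written, so the part must be a perfect fifteenth below concert.
F5 → F3
Bbb4 → Bbb2
Dbb5 → Dbb3
G5 → G3
Ab5 → Ab3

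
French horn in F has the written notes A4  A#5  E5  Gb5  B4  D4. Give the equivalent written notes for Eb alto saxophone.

B4 B#5 F#5 Ab5 C#5 E4

First find concert pitch: the French horn in F sounds a perfect fifth below written, so A4 A#5 E5 Gb5 B4 D4 sounds D4 D#5 A4 Cb5 E4 G3.
Then write for Eb alto saxophone: it sounds a major sixth below written, so the part must be a major sixth above concert.
D4 → B4
D#5 → B#5
A4 → F#5
Cb5 → Ab5
E4 → C#5
G3 → E4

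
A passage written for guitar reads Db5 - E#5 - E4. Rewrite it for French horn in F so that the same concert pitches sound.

Ab4 B#4 B3

First find concert pitch: the guitar sounds a perfect octave below written, so Db5 E#5 E4 sounds Db4 E#4 E3.
Then write for French horn in F: it sounds a perfect fifth below written, so the part must be a perfect fifth above concert.
Db4 → Ab4
E#4 → B#4
E3 → B3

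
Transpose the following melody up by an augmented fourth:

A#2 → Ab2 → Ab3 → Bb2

D##3 D3 D4 E3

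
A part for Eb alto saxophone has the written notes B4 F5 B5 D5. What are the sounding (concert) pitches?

D4 Ab4 D5 F4

The Eb alto saxophone sounds a major sixth below written, so transpose each written note down a major sixth.
B4 → D4
F5 → Ab4
B5 → D5
D5 → F4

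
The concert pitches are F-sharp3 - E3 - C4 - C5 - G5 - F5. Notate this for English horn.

C#4 B3 G4 G5 D6 C6

The English horn sounds a perfect fifth below written, so the written part must be a perfect fifth above concert — transpose each note up.
F#3 gives C#4
E3 gives B3
C4 gives G4
C5 gives G5
G5 gives D6
F5 gives C6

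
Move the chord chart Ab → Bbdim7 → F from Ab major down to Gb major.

Ab major down to Gb major is a major second; each chord root moves by that interval while the quality stays the same.
Ab: root Ab down a major second → Gb, giving Gb.
Bbdim7: root Bb down a major second → Ab, giving Abdim7.
F: root F down a major second → Eb, giving Eb.

Gb Abdim7 Eb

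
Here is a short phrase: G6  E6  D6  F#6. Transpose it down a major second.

F6 D6 C6 E6

G6: a second down reaches F, and 2 semitones makes it F6.
A major second down from E6 gives D6.
D6: a second down reaches C, and 2 semitones makes it C6.
F#6: a second down reaches E, and 2 semitones makes it E6.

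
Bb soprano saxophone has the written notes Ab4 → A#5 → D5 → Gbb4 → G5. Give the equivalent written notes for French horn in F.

First find concert pitch: the Bb soprano saxophone sounds a major second below written, so Ab4 A#5 D5 Gbb4 G5 sounds Gb4 G#5 C5 Fbb4 F5.
Then write for French horn in F: it sounds a perfect fifth below written, so the part must be a perfect fifth above concert.
Gb4 → Db5
G#5 → D#6
C5 → G5
Fbb4 → Cbb5
F5 → C6

Db5 D#6 G5 Cbb5 C6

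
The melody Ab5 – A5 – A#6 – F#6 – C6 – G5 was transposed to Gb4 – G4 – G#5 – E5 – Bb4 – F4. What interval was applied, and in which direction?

down a major ninth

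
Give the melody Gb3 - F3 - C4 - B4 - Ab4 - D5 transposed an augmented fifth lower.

Gb3 to Cbb3
F3 to Bbb2
C4 to Fb3
B4 to Eb4
Ab4 to Dbb4
D5 to Gb4

Cbb3 Bbb2 Fb3 Eb4 Dbb4 Gb4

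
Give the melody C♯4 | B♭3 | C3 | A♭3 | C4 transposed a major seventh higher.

C#4 gives B#4
Bb3 gives A4
C3 gives B3
Ab3 gives G4
C4 gives B4

B#4 A4 B3 G4 B4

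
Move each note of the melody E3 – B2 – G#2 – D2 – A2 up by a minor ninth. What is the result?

F4 C4 A3 Eb3 Bb3

E3: a ninth up reaches F, and 13 semitones makes it F4.
B2: a ninth up reaches C, and 13 semitones makes it C4.
G#2 up a minor ninth is A3.
D2: a ninth up reaches E, and 13 semitones makes it Eb3.
A minor ninth up from A2 gives Bb3.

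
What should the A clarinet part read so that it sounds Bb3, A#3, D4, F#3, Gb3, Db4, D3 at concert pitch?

The A clarinet sounds a minor third below written, so the written part must be a minor third above concert — transpose each note up.
Bb3 -> Db4
A#3 -> C#4
D4 -> F4
F#3 -> A3
Gb3 -> Bbb3
Db4 -> Fb4
D3 -> F3

Db4 C#4 F4 A3 Bbb3 Fb4 F3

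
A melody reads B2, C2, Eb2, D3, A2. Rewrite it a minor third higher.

B2 up a minor third is D3.
C2 up a minor third is Eb2.
A minor third up from Eb2 gives Gb2.
D3: a third up reaches F, and 3 semitones makes it F3.
A minor third up from A2 gives C3.

D3 Eb2 Gb2 F3 C3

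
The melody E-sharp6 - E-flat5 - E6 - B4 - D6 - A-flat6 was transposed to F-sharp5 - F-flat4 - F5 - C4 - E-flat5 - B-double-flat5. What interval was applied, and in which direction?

Take the first pair: E#6 → F#5. E to F spans 7 letter names, so the interval is some kind of seventh.
F#5 to E#6 is 11 semitones, which makes it a major seventh; the second version is lower, so the direction is down.
Checking another pair — Ab6 → Bbb5 — gives the same interval.

down a major seventh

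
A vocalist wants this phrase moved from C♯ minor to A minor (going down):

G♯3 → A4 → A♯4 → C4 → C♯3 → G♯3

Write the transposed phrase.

E3 F4 F#4 Ab3 A2 E3

C♯ minor to A minor down is a major third, so every note moves down by that interval.
G#3 to E3
A4 to F4
A#4 to F#4
C4 to Ab3
C#3 to A2
G#3 to E3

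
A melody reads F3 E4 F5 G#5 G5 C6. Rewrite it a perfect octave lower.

A perfect octave down from F3 gives F2.
E4 down a perfect octave is E3.
A perfect octave down from F5 gives F4.
G#5 down a perfect octave is G#4.
A perfect octave down from G5 gives G4.
A perfect octave down from C6 gives C5.

F2 E3 F4 G#4 G4 C5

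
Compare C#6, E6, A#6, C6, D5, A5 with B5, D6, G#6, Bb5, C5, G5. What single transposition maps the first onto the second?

From C#6 to B5 is 2 letter names — a second of some quality.
B5 to C#6 is 2 semitones, which makes it a major second; the second version is lower, so the direction is down.
Checking another pair — A5 → G5 — gives the same interval.

down a major second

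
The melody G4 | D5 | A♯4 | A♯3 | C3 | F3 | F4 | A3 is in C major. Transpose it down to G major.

D4 A4 E#4 E#3 G2 C3 C4 E3

C major to G major down is a perfect fourth, so every note moves down by that interval.
G4 → D4
D5 → A4
A#4 → E#4
A#3 → E#3
C3 → G2
F3 → C3
F4 → C4
A3 → E3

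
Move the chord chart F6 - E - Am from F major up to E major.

F major up to E major is a major seventh; each chord root moves by that interval while the quality stays the same.
F6: root F up a major seventh → E, giving E6.
E: root E up a major seventh → D#, giving D#.
Am: root A up a major seventh → G#, giving G#m.

E6 D# G#m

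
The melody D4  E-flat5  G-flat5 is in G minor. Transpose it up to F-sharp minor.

C#5 D6 F6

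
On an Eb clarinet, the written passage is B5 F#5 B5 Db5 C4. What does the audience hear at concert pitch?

D6 A5 D6 Fb5 Eb4

The Eb clarinet sounds a minor third above written, so transpose each written note up a minor third.
B5 gives D6
F#5 gives A5
B5 gives D6
Db5 gives Fb5
C4 gives Eb4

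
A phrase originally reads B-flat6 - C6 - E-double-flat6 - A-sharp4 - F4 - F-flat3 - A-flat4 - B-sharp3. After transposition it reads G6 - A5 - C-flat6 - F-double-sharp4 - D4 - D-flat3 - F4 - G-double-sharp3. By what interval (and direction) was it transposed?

down a minor third

From Bb6 to G6 is 3 letter names — a third of some quality.
G6 to Bb6 is 3 semitones, which makes it a minor third; the second version is lower, so the direction is down.
Checking another pair — B#3 → G##3 — gives the same interval.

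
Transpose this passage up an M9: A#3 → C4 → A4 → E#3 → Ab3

A#3: a ninth up reaches B, and 14 semitones makes it B#4.
C4 up a major ninth is D5.
A4: a ninth up reaches B, and 14 semitones makes it B5.
E#3: a ninth up reaches F, and 14 semitones makes it F##4.
A major ninth up from Ab3 gives Bb4.

B#4 D5 B5 F##4 Bb4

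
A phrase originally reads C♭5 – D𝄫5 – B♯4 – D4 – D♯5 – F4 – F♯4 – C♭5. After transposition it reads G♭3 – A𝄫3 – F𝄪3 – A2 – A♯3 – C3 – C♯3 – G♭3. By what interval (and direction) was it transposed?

down a perfect eleventh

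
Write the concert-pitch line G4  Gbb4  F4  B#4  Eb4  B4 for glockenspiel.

G2 Gbb2 F2 B#2 Eb2 B2

The glockenspiel sounds a perfect fifteenth above written, so the written part must be a perfect fifteenth below concert — transpose each note down.
G4 becomes G2
Gbb4 becomes Gbb2
F4 becomes F2
B#4 becomes B#2
Eb4 becomes Eb2
B4 becomes B2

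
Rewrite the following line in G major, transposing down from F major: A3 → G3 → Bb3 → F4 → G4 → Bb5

From F down to G is a minor seventh; apply that to each pitch.
A3 becomes B2
G3 becomes A2
Bb3 becomes C3
F4 becomes G3
G4 becomes A3
Bb5 becomes C5

B2 A2 C3 G3 A3 C5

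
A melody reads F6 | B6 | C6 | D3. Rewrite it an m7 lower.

G5 C#6 D5 E2

F6 -> G5
B6 -> C#6
C6 -> D5
D3 -> E2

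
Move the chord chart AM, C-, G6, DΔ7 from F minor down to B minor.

D#M F#- C#6 G#Δ7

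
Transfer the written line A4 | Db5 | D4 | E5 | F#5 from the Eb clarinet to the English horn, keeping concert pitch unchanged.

G5 Cb6 C5 D6 E6

First find concert pitch: the Eb clarinet sounds a minor third above written, so A4 Db5 D4 E5 F#5 sounds C5 Fb5 F4 G5 A5.
Then write for English horn: it sounds a perfect fifth below written, so the part must be a perfect fifth above concert.
C5 → G5
Fb5 → Cb6
F4 → C5
G5 → D6
A5 → E6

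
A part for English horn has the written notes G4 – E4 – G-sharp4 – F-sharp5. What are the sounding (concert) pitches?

C4 A3 C#4 B4

Written C4 on the English horn sounds as F3, a perfect fifth lower; apply that shift to every note.
G4 → C4
E4 → A3
G#4 → C#4
F#5 → B4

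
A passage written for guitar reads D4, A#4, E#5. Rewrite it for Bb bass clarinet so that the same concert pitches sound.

First find concert pitch: the guitar sounds a perfect octave below written, so D4 A#4 E#5 sounds D3 A#3 E#4.
Then write for Bb bass clarinet: it sounds a major ninth below written, so the part must be a major ninth above concert.
D3 → E4
A#3 → B#4
E#4 → F##5

E4 B#4 F##5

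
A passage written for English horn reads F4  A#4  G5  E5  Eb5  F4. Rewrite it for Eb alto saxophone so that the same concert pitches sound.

G4 B#4 A5 F#5 F5 G4

First find concert pitch: the English horn sounds a perfect fifth below written, so F4 A#4 G5 E5 Eb5 F4 sounds Bb3 D#4 C5 A4 Ab4 Bb3.
Then write for Eb alto saxophone: it sounds a major sixth below written, so the part must be a major sixth above concert.
Bb3 → G4
D#4 → B#4
C5 → A5
A4 → F#5
Ab4 → F5
Bb3 → G4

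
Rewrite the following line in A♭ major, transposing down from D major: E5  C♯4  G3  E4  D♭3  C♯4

Bb4 G3 Db3 Bb3 Abb2 G3

From D down to A♭ is an augmented fourth; apply that to each pitch.
E5 to Bb4
C#4 to G3
G3 to Db3
E4 to Bb3
Db3 to Abb2
C#4 to G3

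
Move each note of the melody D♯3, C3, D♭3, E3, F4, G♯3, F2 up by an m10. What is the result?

F#4 Eb4 Fb4 G4 Ab5 B4 Ab3

A minor tenth up from D#3 gives F#4.
C3: a tenth up reaches E, and 15 semitones makes it Eb4.
Db3: a tenth up reaches F, and 15 semitones makes it Fb4.
E3: a tenth up reaches G, and 15 semitones makes it G4.
F4 up a minor tenth is Ab5.
G#3 up a minor tenth is B4.
F2 up a minor tenth is Ab3.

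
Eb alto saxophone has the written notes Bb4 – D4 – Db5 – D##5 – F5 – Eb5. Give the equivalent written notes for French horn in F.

Ab4 C4 Cb5 C##5 Eb5 Db5

First find concert pitch: the Eb alto saxophone sounds a major sixth below written, so Bb4 D4 Db5 D##5 F5 Eb5 sounds Db4 F3 Fb4 F##4 Ab4 Gb4.
Then write for French horn in F: it sounds a perfect fifth below written, so the part must be a perfect fifth above concert.
Db4 → Ab4
F3 → C4
Fb4 → Cb5
F##4 → C##5
Ab4 → Eb5
Gb4 → Db5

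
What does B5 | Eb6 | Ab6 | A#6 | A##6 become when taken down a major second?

B5 -> A5
Eb6 -> Db6
Ab6 -> Gb6
A#6 -> G#6
A##6 -> G##6

A5 Db6 Gb6 G#6 G##6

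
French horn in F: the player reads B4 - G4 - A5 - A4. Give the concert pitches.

Written C4 on the French horn in F sounds as F3, a perfect fifth lower; apply that shift to every note.
B4 gives E4
G4 gives C4
A5 gives D5
A4 gives D4

E4 C4 D5 D4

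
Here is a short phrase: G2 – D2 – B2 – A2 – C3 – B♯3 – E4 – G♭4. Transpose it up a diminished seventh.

Fb3 Cb3 Ab3 Gb3 Bbb3 A4 Db5 Fbb5

A diminished seventh up from G2 gives Fb3.
A diminished seventh up from D2 gives Cb3.
B2 up a diminished seventh is Ab3.
A2: a seventh up reaches G, and 9 semitones makes it Gb3.
C3: a seventh up reaches B, and 9 semitones makes it Bbb3.
B#3 up a diminished seventh is A4.
E4: a seventh up reaches D, and 9 semitones makes it Db5.
Gb4: a seventh up reaches F, and 9 semitones makes it Fbb5.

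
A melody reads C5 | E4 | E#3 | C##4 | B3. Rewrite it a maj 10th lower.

Ab3 C3 C#2 A#2 G2

C5 becomes Ab3
E4 becomes C3
E#3 becomes C#2
C##4 becomes A#2
B3 becomes G2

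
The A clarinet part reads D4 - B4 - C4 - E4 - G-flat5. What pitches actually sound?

The A clarinet sounds a minor third below written, so transpose each written note down a minor third.
D4 -> B3
B4 -> G#4
C4 -> A3
E4 -> C#4
Gb5 -> Eb5

B3 G#4 A3 C#4 Eb5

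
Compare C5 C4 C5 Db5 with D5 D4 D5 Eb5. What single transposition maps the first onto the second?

Take the first pair: C5 → D5. C to D spans 2 letter names, so the interval is some kind of second.
C5 to D5 is 2 semitones, which makes it a major second; the second version is higher, so the direction is up.
Checking another pair — Db5 → Eb5 — gives the same interval.

up a major second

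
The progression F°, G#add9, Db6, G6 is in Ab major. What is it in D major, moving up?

B° C##add9 G6 C#6

Ab major up to D major is an augmented fourth; each chord root moves by that interval while the quality stays the same.
F°: root F up an augmented fourth → B, giving B°.
G#add9: root G# up an augmented fourth → C##, giving C##add9.
Db6: root Db up an augmented fourth → G, giving G6.
G6: root G up an augmented fourth → C#, giving C#6.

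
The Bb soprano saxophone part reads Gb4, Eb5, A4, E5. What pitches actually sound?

Written C4 on the Bb soprano saxophone sounds as Bb3, a major second lower; apply that shift to every note.
Gb4 gives Fb4
Eb5 gives Db5
A4 gives G4
E5 gives D5

Fb4 Db5 G4 D5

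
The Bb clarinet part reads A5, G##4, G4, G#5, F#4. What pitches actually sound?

The Bb clarinet sounds a major second below written, so transpose each written note down a major second.
A5 → G5
G##4 → F##4
G4 → F4
G#5 → F#5
F#4 → E4

G5 F##4 F4 F#5 E4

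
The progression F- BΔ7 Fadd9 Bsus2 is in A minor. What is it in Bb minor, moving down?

Gb- CΔ7 Gbadd9 Csus2

A minor down to Bb minor is a major seventh; each chord root moves by that interval while the quality stays the same.
F-: root F down a major seventh → Gb, giving Gb-.
BΔ7: root B down a major seventh → C, giving CΔ7.
Fadd9: root F down a major seventh → Gb, giving Gbadd9.
Bsus2: root B down a major seventh → C, giving Csus2.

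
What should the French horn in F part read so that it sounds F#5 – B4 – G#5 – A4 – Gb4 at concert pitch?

Written C4 sounds as F3 on the French horn in F, so concert pitches are written a perfect fifth up.
F#5 → C#6
B4 → F#5
G#5 → D#6
A4 → E5
Gb4 → Db5

C#6 F#5 D#6 E5 Db5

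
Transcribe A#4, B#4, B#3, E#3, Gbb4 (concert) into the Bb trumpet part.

Written C4 sounds as Bb3 on the Bb trumpet, so concert pitches are written a major second up.
A#4 → B#4
B#4 → C##5
B#3 → C##4
E#3 → F##3
Gbb4 → Abb4

B#4 C##5 C##4 F##3 Abb4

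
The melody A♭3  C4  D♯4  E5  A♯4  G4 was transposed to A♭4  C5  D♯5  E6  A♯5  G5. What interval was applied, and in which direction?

up a perfect octave

From Ab3 to Ab4 is 8 letter names — an octave of some quality.
Ab3 to Ab4 is 12 semitones, which makes it a perfect octave; the second version is higher, so the direction is up.
Checking another pair — G4 → G5 — gives the same interval.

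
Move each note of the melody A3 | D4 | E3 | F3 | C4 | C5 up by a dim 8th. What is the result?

Ab4 Db5 Eb4 Fb4 Cb5 Cb6

A3: an octave up reaches A, and 11 semitones makes it Ab4.
D4 up a diminished octave is Db5.
E3 up a diminished octave is Eb4.
A diminished octave up from F3 gives Fb4.
C4: an octave up reaches C, and 11 semitones makes it Cb5.
C5 up a diminished octave is Cb6.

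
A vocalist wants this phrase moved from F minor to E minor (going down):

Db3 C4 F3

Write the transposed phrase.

F minor to E minor down is a minor second, so every note moves down by that interval.
Db3 → C3
C4 → B3
F3 → E3

C3 B3 E3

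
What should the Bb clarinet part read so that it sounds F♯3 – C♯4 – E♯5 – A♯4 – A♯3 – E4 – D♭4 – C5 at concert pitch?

G#3 D#4 F##5 B#4 B#3 F#4 Eb4 D5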